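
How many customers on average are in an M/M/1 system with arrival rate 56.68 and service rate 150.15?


ρ = λ/μ = 56.68/150.15 = 0.3775
L = ρ/(1−ρ) = 0.3775/(1 − 0.3775) = 0.3775/0.6225 = 0.6064

Final: 0.6064


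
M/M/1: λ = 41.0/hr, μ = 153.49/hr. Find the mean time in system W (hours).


W = 1/(μ−λ) = 1/(153.49 − 41.0) = 1/112.49 = 0.008890 hr

Final: 0.008890 hr


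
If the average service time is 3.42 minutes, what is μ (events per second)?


μ = 1/(service time) in consistent units.
1 second = 0.0166667 min, so μ = 0.0166667/3.42 = 0.004873 per second

Final: 0.004873 /sec


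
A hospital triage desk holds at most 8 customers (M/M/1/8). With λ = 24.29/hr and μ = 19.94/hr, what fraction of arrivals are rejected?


ρ = λ/μ = 24.29/19.94 = 1.2182
P_K = (1−ρ)ρ^K/(1−ρ^(K+1)) = (-0.2182·4.848628)/(1 − 5.906378)
= -1.057750/-4.906378 = 0.215587

Final: 0.215587


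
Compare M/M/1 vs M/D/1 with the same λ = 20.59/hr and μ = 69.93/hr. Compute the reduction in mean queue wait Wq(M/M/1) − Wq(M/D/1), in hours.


ρ = 20.59/69.93 = 0.2944
Wq(M/M/1) = ρ/(μ−λ) = 0.2944/49.34 = 0.005968 hr
Wq(M/D/1) = ρ/(2(μ−λ)) = 0.002984 hr
Savings = 0.005968 − 0.002984 = 0.002984 hr

Final: 0.002984 hr


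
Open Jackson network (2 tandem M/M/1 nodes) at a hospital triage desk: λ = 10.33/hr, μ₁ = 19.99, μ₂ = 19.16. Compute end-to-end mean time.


Each node sees arrival rate λ = 10.33/hr (tandem ⇒ throughput preserved).
W₁ = 1/(μ₁−λ) = 1/(19.99−10.33) = 0.10352 hr
W₂ = 1/(μ₂−λ) = 1/(19.16−10.33) = 0.11325 hr
W_total = W₁ + W₂ = 0.10352 + 0.11325 = 0.21677 hr

Final: 0.21677 hr


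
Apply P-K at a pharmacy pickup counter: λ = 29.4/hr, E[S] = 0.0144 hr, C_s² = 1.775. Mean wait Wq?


ρ = λ·E[S] = 29.4·0.0144 = 0.4234
E[S²] = E[S]²(1+C_s²) = 0.0144²·(1+1.775) = 0.0005754
Wq = λ·E[S²]/(2(1−ρ)) = 29.4·0.0005754/(2·0.5766) = 0.01467 hr

Final: 0.01467 hr


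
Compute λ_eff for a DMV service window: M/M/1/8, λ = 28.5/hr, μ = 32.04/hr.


ρ = 0.8895; P_K = (1−ρ)ρ^8/(1−ρ^9) = 0.066482
λ_eff = λ(1 − P_K) = 28.5·(1 − 0.066482) = 28.5·0.933518 = 26.6053 /hr

Final: 26.6053 /hr


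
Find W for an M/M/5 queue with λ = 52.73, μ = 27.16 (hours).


a = 1.9415; ρ = 0.3883; P₀ = 0.142583
Lq = P₀·a^c·ρ/(c!(1−ρ)²) = 0.03401
Wq = Lq/λ = 0.03401/52.73 = 0.0006450 hr
W = Wq + 1/μ = 0.0006450 + 0.03682 = 0.03746 hr

Final: 0.03746 hr


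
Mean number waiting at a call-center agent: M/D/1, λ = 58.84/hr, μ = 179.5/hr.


ρ = 58.84/179.5 = 0.3278
M/D/1: Lq = ρ²/(2(1−ρ)) = 0.1075/(2·0.6722) = 0.07993

Final: 0.07993


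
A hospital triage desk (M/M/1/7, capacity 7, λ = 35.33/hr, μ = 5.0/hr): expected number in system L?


ρ = 35.33/5.0 = 7.0660
L = ρ[1 − (K+1)ρ^K + Kρ^(K+1)] / [(1−ρ)(1−ρ^(K+1))]
Numerator: 7.0660·(1 − 8·879458.663943 + 7·6214254.919420) = 257655444.534976
Denominator: (-6.0660)·(-6214253.919420) = 37695664.275199
L = 257655444.534976/37695664.275199 = 6.8351

Final: 6.8351


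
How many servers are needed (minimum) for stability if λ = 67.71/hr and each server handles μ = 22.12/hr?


Stability requires cμ > λ ⇔ c > λ/μ.
λ/μ = 67.71/22.12 = 3.0610
Minimum integer c = ⌊3.0610⌋ + 1 = 4
Check: 4·22.12 = 88.48 > 67.71, while 3·22.12 = 66.36 ≤ 67.71

Final: 4 servers


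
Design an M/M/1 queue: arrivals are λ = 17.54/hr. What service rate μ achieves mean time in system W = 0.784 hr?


W = 1/(μ−λ) ⇒ μ − λ = 1/W = 1/0.784 = 1.2755
μ = λ + 1/W = 17.54 + 1.2755 = 18.8155 per hr

Final: 18.8155 /hr


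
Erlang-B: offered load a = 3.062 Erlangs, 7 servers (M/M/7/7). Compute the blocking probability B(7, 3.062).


B(c,a) = (a^c/c!) / Σ_{k=0}^{c} a^k/k!
a^7/7! = 0.500732
Σ terms (k=0..7): 1.00000 + 3.06200 + 4.68792 + 4.78481 + 3.66277 + 2.24308 + 1.14472 + 0.50073 = 21.086027
B = 0.500732/21.086027 = 0.023747

Final: 0.023747


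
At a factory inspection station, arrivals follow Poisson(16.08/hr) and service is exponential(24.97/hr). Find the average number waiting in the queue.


ρ = 16.08/24.97 = 0.6440
Lq = ρ²/(1−ρ) = 0.4147/0.3560 = 1.1648

Final: 1.1648


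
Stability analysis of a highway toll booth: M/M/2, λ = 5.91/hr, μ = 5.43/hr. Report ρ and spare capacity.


Total capacity cμ = 2·5.43 = 10.86/hr
ρ = λ/(cμ) = 5.91/10.86 = 0.5442
Stable ⇔ ρ < 1: YES
Spare capacity = cμ − λ = 10.86 − 5.91 = 4.95/hr

Final: ρ = 0.5442; stable; margin = 4.95/hr


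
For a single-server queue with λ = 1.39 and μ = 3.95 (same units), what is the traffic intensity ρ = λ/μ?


ρ = λ/μ = 1.39/3.95 = 0.3519

Final: 0.3519


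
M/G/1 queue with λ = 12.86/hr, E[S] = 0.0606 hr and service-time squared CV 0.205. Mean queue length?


ρ = λ·E[S] = 12.86·0.0606 = 0.7793
Lq = ρ²(1+C_s²)/(2(1−ρ)) = 0.6073·(1+0.205)/(2·0.2207)
= 0.6073·1.2050/0.4414 = 1.65811

Final: 1.65811


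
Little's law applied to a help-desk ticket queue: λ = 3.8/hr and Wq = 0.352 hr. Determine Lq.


Lq = λWq = 3.8·0.352 = 1.3376

Final: 1.3376


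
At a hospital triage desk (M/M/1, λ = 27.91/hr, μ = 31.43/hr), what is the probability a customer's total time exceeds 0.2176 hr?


W ~ Exponential(μ−λ) for M/M/1.
μ − λ = 31.43 − 27.91 = 3.5200
P(W > t) = e^{−(μ−λ)t} = e^{−0.7660} = 0.464891

Final: 0.464891


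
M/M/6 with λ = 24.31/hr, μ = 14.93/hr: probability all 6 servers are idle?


a = λ/μ = 24.31/14.93 = 1.6283; ρ = a/c = 0.2714
Σ_{k=0}^{5} a^k/k! (terms k=0..5) = 1.00000 + 1.62827 + 1.32562 + 0.71949 + 0.29288 + 0.09538 = 5.06164
Tail: a^6/(6!(1−ρ)) = 18.63592/(720·0.7286) = 0.03552
P₀ = 1/(5.06164 + 0.03552) = 1/5.09716 = 0.196188

Final: 0.196188


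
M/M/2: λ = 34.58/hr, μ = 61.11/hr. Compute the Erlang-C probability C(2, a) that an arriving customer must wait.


a = λ/μ = 0.5659; ρ = a/2 = 0.2829
P₀ = 0.558929 (from M/M/c formula)
C(c,a) = [a^c/(c!(1−ρ))]·P₀ = [0.32020/(2·0.7171)]·0.558929
= 0.22327·0.558929 = 0.124793

Final: 0.124793


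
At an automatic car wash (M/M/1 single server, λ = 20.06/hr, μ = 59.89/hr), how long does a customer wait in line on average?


ρ = 20.06/59.89 = 0.3349
Wq = ρ/(μ−λ) = 0.3349/(59.89 − 20.06) = 0.3349/39.83 = 0.008409 hr

Final: 0.008409 hr


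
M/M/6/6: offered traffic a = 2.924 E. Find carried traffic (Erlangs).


B(6,2.924) = 0.048062 (Erlang-B)
Carried load = a(1 − B) = 2.924·(1 − 0.048062) = 2.924·0.951938 = 2.7835 E

Final: 2.7835 Erlangs


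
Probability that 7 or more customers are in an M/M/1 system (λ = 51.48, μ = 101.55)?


ρ = 51.48/101.55 = 0.5069
P(N ≥ n) = ρ^n = 0.5069^7 = 0.008604

Final: 0.008604


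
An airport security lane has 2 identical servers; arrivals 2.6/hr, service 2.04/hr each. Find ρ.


ρ = λ/(cμ) = 2.6/(2·2.04) = 2.6/4.08 = 0.6373

Final: 0.6373


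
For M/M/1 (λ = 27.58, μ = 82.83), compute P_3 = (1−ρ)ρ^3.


ρ = 27.58/82.83 = 0.3330
P_n = (1−ρ)·ρ^n = (1 − 0.3330)·0.3330^3 = 0.6670·0.036916 = 0.024624

Final: 0.024624


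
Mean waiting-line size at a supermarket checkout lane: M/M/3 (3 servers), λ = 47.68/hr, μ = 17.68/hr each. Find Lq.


a = λ/μ = 2.6968; ρ = a/3 = 0.8989
P₀ = 0.025201
Lq = P₀·a^c·ρ / (c!·(1−ρ)²) = 0.025201·19.61381·0.8989/(6·0.01021)
= 7.25159

Final: 7.25159


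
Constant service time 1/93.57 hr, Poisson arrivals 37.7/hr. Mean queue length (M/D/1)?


ρ = 37.7/93.57 = 0.4029
M/D/1: Lq = ρ²/(2(1−ρ)) = 0.1623/(2·0.5971) = 0.13594

Final: 0.13594


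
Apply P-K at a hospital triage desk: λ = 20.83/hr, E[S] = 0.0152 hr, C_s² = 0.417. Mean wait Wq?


ρ = λ·E[S] = 20.83·0.0152 = 0.3166
E[S²] = E[S]²(1+C_s²) = 0.0152²·(1+0.417) = 0.0003274
Wq = λ·E[S²]/(2(1−ρ)) = 20.83·0.0003274/(2·0.6834) = 0.004989 hr

Final: 0.004989 hr


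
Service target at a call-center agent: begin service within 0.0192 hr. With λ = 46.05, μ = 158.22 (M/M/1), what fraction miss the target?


ρ = 46.05/158.22 = 0.2911
P(Wq > t) = ρ·e^{−(μ−λ)t} = 0.2911·e^{−2.1537}
= 0.2911·0.116058 = 0.033779

Final: 0.033779


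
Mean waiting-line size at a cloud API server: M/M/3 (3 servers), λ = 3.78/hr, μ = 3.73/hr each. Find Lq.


a = λ/μ = 1.0134; ρ = a/3 = 0.3378
P₀ = 0.358571
Lq = P₀·a^c·ρ / (c!·(1−ρ)²) = 0.358571·1.04076·0.3378/(6·0.43851)
= 0.04791

Final: 0.04791


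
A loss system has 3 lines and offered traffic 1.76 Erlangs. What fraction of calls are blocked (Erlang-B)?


B(c,a) = (a^c/c!) / Σ_{k=0}^{c} a^k/k!
a^3/3! = 0.908629
Σ terms (k=0..3): 1.00000 + 1.76000 + 1.54880 + 0.90863 = 5.217429
B = 0.908629/5.217429 = 0.174153

Final: 0.174153


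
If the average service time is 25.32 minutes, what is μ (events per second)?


μ = 1/(service time) in consistent units.
1 second = 0.0166667 min, so μ = 0.0166667/25.32 = 0.0006582 per second

Final: 0.0006582 /sec


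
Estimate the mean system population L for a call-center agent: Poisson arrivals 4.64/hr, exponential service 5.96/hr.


ρ = λ/μ = 4.64/5.96 = 0.7785
L = ρ/(1−ρ) = 0.7785/(1 − 0.7785) = 0.7785/0.2215 = 3.5152

Final: 3.5152


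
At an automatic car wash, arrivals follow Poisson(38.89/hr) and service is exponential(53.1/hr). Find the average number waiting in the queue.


ρ = 38.89/53.1 = 0.7324
Lq = ρ²/(1−ρ) = 0.5364/0.2676 = 2.0044

Final: 2.0044


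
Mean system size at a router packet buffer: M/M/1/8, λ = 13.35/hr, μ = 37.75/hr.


ρ = 13.35/37.75 = 0.3536
L = ρ[1 − (K+1)ρ^K + Kρ^(K+1)] / [(1−ρ)(1−ρ^(K+1))]
Numerator: 0.3536·(1 − 9·0.0002446 + 8·0.00008651) = 0.353109
Denominator: (0.6464)·(0.999913) = 0.646302
L = 0.353109/0.646302 = 0.5464

Final: 0.5464


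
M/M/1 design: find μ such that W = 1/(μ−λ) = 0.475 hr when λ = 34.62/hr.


W = 1/(μ−λ) ⇒ μ − λ = 1/W = 1/0.475 = 2.1053
μ = λ + 1/W = 34.62 + 2.1053 = 36.7253 per hr

Final: 36.7253 /hr


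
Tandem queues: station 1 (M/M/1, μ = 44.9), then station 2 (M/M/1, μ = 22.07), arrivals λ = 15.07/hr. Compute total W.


Each node sees arrival rate λ = 15.07/hr (tandem ⇒ throughput preserved).
W₁ = 1/(μ₁−λ) = 1/(44.9−15.07) = 0.03352 hr
W₂ = 1/(μ₂−λ) = 1/(22.07−15.07) = 0.14286 hr
W_total = W₁ + W₂ = 0.03352 + 0.14286 = 0.17638 hr

Final: 0.17638 hr


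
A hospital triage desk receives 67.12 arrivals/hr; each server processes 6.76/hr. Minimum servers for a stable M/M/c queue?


Stability requires cμ > λ ⇔ c > λ/μ.
λ/μ = 67.12/6.76 = 9.9290
Minimum integer c = ⌊9.9290⌋ + 1 = 10
Check: 10·6.76 = 67.60 > 67.12, while 9·6.76 = 60.84 ≤ 67.12

Final: 10 servers


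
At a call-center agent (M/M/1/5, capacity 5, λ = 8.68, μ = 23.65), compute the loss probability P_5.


ρ = λ/μ = 8.68/23.65 = 0.3670
P_K = (1−ρ)ρ^K/(1−ρ^(K+1)) = (0.6330·0.006660)/(1 − 0.002444)
= 0.004215/0.997556 = 0.004226

Final: 0.004226


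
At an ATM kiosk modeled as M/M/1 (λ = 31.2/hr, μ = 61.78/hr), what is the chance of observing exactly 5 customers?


ρ = 31.2/61.78 = 0.5050
P_n = (1−ρ)·ρ^n = (1 − 0.5050)·0.5050^5 = 0.4950·0.032850 = 0.016260

Final: 0.016260


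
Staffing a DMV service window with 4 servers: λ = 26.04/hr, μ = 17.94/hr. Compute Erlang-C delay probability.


a = λ/μ = 1.4515; ρ = a/4 = 0.3629
P₀ = 0.232292 (from M/M/c formula)
C(c,a) = [a^c/(c!(1−ρ))]·P₀ = [4.43889/(24·0.6371)]·0.232292
= 0.29029·0.232292 = 0.067433

Final: 0.067433


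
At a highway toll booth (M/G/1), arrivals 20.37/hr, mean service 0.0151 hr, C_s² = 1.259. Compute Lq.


ρ = λ·E[S] = 20.37·0.0151 = 0.3076
Lq = ρ²(1+C_s²)/(2(1−ρ)) = 0.09461·(1+1.259)/(2·0.6924)
= 0.09461·2.2590/1.3848 = 0.15433

Final: 0.15433


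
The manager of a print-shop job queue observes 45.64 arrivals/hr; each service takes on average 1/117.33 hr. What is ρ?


ρ = λ/μ = 45.64/117.33 = 0.3890

Final: 0.3890


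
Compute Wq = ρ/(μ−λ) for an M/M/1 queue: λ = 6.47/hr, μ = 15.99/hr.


ρ = 6.47/15.99 = 0.4046
Wq = ρ/(μ−λ) = 0.4046/(15.99 − 6.47) = 0.4046/9.52 = 0.04250 hr

Final: 0.04250 hr


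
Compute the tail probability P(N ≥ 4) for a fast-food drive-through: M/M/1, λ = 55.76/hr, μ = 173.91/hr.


ρ = 55.76/173.91 = 0.3206
P(N ≥ n) = ρ^n = 0.3206^4 = 0.010568

Final: 0.010568


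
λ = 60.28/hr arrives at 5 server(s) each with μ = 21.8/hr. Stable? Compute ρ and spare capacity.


Total capacity cμ = 5·21.8 = 109.00/hr
ρ = λ/(cμ) = 60.28/109.00 = 0.5530
Stable ⇔ ρ < 1: YES
Spare capacity = cμ − λ = 109.00 − 60.28 = 48.72/hr

Final: ρ = 0.5530; stable; margin = 48.72/hr


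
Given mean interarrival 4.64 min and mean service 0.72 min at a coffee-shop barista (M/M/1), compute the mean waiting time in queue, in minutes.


λ = 60/4.64 = 12.9310 /hr
μ = 60/0.72 = 83.3333 /hr
ρ = λ/μ = 12.9310/83.3333 = 0.1552
Wq = ρ/(μ−λ) = 0.1552/(83.3333−12.9310) = 0.002204 hr
In minutes: 0.002204·60 = 0.1322 min

Final: 0.1322 min


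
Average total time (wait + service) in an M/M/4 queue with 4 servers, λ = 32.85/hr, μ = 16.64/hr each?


a = 1.9742; ρ = 0.4935; P₀ = 0.134143
Lq = P₀·a^c·ρ/(c!(1−ρ)²) = 0.16335
Wq = Lq/λ = 0.16335/32.85 = 0.004973 hr
W = Wq + 1/μ = 0.004973 + 0.06010 = 0.06507 hr

Final: 0.06507 hr


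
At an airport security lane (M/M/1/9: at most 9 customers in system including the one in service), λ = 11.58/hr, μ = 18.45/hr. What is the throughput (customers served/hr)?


ρ = 0.6276; P_K = (1−ρ)ρ^9/(1−ρ^10) = 0.005682
λ_eff = λ(1 − P_K) = 11.58·(1 − 0.005682) = 11.58·0.994318 = 11.5142 /hr

Final: 11.5142 /hr


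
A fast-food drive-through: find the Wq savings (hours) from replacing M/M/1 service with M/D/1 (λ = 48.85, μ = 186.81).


ρ = 48.85/186.81 = 0.2615
Wq(M/M/1) = ρ/(μ−λ) = 0.2615/137.96 = 0.001895 hr
Wq(M/D/1) = ρ/(2(μ−λ)) = 0.0009477 hr
Savings = 0.001895 − 0.0009477 = 0.0009477 hr

Final: 0.0009477 hr


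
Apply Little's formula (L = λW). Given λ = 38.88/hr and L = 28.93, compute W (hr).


W = L/λ = 28.93/38.88 = 0.7441 hr

Final: 0.7441 hr


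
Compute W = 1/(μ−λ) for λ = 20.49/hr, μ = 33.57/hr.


W = 1/(μ−λ) = 1/(33.57 − 20.49) = 1/13.08 = 0.07645 hr

Final: 0.07645 hr


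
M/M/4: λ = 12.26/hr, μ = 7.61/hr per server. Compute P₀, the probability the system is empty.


a = λ/μ = 12.26/7.61 = 1.6110; ρ = a/c = 0.4028
Σ_{k=0}^{3} a^k/k! (terms k=0..3) = 1.00000 + 1.61104 + 1.29772 + 0.69689 = 4.60565
Tail: a^4/(4!(1−ρ)) = 6.73633/(24·0.5972) = 0.46996
P₀ = 1/(4.60565 + 0.46996) = 1/5.07562 = 0.197020

Final: 0.197020


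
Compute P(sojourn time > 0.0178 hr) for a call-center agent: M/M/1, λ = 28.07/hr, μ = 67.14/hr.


W ~ Exponential(μ−λ) for M/M/1.
μ − λ = 67.14 − 28.07 = 39.0700
P(W > t) = e^{−(μ−λ)t} = e^{−0.6954} = 0.498852

Final: 0.498852


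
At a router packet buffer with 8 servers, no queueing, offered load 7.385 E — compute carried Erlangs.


B(8,7.385) = 0.200902 (Erlang-B)
Carried load = a(1 − B) = 7.385·(1 − 0.200902) = 7.385·0.799098 = 5.9013 E

Final: 5.9013 Erlangs


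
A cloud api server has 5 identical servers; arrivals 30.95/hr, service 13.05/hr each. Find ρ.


ρ = λ/(cμ) = 30.95/(5·13.05) = 30.95/65.25 = 0.4743

Final: 0.4743


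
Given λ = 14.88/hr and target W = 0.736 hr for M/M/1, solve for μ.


W = 1/(μ−λ) ⇒ μ − λ = 1/W = 1/0.736 = 1.3587
μ = λ + 1/W = 14.88 + 1.3587 = 16.2387 per hr

Final: 16.2387 /hr


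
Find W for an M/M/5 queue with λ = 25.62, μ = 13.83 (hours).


a = 1.8525; ρ = 0.3705; P₀ = 0.156069
Lq = P₀·a^c·ρ/(c!(1−ρ)²) = 0.02653
Wq = Lq/λ = 0.02653/25.62 = 0.001035 hr
W = Wq + 1/μ = 0.001035 + 0.07231 = 0.07334 hr

Final: 0.07334 hr


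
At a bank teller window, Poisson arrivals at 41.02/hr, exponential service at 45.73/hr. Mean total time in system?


W = 1/(μ−λ) = 1/(45.73 − 41.02) = 1/4.71 = 0.2123 hr

Final: 0.2123 hr


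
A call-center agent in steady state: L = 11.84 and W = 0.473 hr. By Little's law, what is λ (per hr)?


λ = L/W = 11.84/0.473 = 25.0317 /hr

Final: 25.0317 /hr


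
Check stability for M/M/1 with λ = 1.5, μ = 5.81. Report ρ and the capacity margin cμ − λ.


Total capacity cμ = 1·5.81 = 5.81/hr
ρ = λ/(cμ) = 1.5/5.81 = 0.2582
Stable ⇔ ρ < 1: YES
Spare capacity = cμ − λ = 5.81 − 1.5 = 4.31/hr

Final: ρ = 0.2582; stable; margin = 4.31/hr


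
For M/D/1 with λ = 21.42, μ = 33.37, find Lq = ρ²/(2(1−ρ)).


ρ = 21.42/33.37 = 0.6419
M/D/1: Lq = ρ²/(2(1−ρ)) = 0.4120/(2·0.3581) = 0.57529

Final: 0.57529


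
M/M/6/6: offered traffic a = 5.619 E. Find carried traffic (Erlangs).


B(6,5.619) = 0.237703 (Erlang-B)
Carried load = a(1 − B) = 5.619·(1 − 0.237703) = 5.619·0.762297 = 4.2833 E

Final: 4.2833 Erlangs


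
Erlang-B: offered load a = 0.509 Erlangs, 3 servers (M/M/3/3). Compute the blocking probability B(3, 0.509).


B(c,a) = (a^c/c!) / Σ_{k=0}^{c} a^k/k!
a^3/3! = 0.021979
Σ terms (k=0..3): 1.00000 + 0.50900 + 0.12954 + 0.02198 = 1.660519
B = 0.021979/1.660519 = 0.013236

Final: 0.013236


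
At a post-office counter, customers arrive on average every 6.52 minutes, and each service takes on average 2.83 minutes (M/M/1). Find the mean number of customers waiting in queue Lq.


λ = 60/6.52 = 9.2025 /hr
μ = 60/2.83 = 21.2014 /hr
ρ = λ/μ = 9.2025/21.2014 = 0.4340
Lq = ρ²/(1−ρ) = 0.1884/0.5660 = 0.3329

Final: 0.3329


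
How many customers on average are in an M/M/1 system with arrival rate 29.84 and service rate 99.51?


ρ = λ/μ = 29.84/99.51 = 0.2999
L = ρ/(1−ρ) = 0.2999/(1 − 0.2999) = 0.2999/0.7001 = 0.4283

Final: 0.4283


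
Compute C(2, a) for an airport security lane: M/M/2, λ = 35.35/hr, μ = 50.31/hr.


a = λ/μ = 0.7026; ρ = a/2 = 0.3513
P₀ = 0.480032 (from M/M/c formula)
C(c,a) = [a^c/(c!(1−ρ))]·P₀ = [0.49371/(2·0.6487)]·0.480032
= 0.38055·0.480032 = 0.182676

Final: 0.182676


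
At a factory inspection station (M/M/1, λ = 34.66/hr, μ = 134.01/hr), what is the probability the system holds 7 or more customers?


ρ = 34.66/134.01 = 0.2586
P(N ≥ n) = ρ^n = 0.2586^7 = 0.00007742

Final: 0.00007742


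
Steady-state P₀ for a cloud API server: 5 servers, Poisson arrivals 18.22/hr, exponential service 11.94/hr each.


a = λ/μ = 18.22/11.94 = 1.5260; ρ = a/c = 0.3052
Σ_{k=0}^{4} a^k/k! (terms k=0..4) = 1.00000 + 1.52596 + 1.16428 + 0.59222 + 0.22593 = 4.50839
Tail: a^5/(5!(1−ρ)) = 8.27409/(120·0.6948) = 0.09924
P₀ = 1/(4.50839 + 0.09924) = 1/4.60762 = 0.217032

Final: 0.217032


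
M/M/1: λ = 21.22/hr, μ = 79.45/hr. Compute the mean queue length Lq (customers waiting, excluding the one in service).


ρ = 21.22/79.45 = 0.2671
Lq = ρ²/(1−ρ) = 0.07134/0.7329 = 0.09733

Final: 0.09733


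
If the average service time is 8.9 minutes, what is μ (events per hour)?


μ = 1/(service time) in consistent units.
1 hour = 60 min, so μ = 60/8.9 = 6.7416 per hour

Final: 6.7416 /hr


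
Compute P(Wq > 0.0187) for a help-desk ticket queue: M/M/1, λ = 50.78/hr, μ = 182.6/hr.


ρ = 50.78/182.6 = 0.2781
P(Wq > t) = ρ·e^{−(μ−λ)t} = 0.2781·e^{−2.4650}
= 0.2781·0.085006 = 0.023640

Final: 0.023640


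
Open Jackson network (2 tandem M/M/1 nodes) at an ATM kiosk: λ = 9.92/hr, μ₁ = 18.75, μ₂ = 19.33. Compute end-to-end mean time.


Each node sees arrival rate λ = 9.92/hr (tandem ⇒ throughput preserved).
W₁ = 1/(μ₁−λ) = 1/(18.75−9.92) = 0.11325 hr
W₂ = 1/(μ₂−λ) = 1/(19.33−9.92) = 0.10627 hr
W_total = W₁ + W₂ = 0.11325 + 0.10627 = 0.21952 hr

Final: 0.21952 hr


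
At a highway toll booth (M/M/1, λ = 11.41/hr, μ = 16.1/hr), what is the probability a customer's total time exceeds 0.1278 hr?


W ~ Exponential(μ−λ) for M/M/1.
μ − λ = 16.1 − 11.41 = 4.6900
P(W > t) = e^{−(μ−λ)t} = e^{−0.5994} = 0.549151

Final: 0.549151


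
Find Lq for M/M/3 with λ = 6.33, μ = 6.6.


a = λ/μ = 0.9591; ρ = a/3 = 0.3197
P₀ = 0.379484
Lq = P₀·a^c·ρ / (c!·(1−ρ)²) = 0.379484·0.88222·0.3197/(6·0.46281)
= 0.03854

Final: 0.03854


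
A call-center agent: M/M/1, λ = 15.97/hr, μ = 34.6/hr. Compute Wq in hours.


ρ = 15.97/34.6 = 0.4616
Wq = ρ/(μ−λ) = 0.4616/(34.6 − 15.97) = 0.4616/18.63 = 0.02478 hr

Final: 0.02478 hr


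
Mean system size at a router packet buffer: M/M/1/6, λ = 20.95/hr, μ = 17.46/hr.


ρ = 20.95/17.46 = 1.1999
L = ρ[1 − (K+1)ρ^K + Kρ^(K+1)] / [(1−ρ)(1−ρ^(K+1))]
Numerator: 1.1999·(1 − 7·2.984274 + 6·3.580787) = 1.913582
Denominator: (-0.1999)·(-2.580787) = 0.515862
L = 1.913582/0.515862 = 3.7095

Final: 3.7095


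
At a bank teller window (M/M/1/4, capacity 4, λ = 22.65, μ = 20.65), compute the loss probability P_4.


ρ = λ/μ = 22.65/20.65 = 1.0969
P_K = (1−ρ)ρ^K/(1−ρ^(K+1)) = (-0.09685·1.447413)/(1 − 1.587599)
= -0.140185/-0.587599 = 0.238573

Final: 0.238573


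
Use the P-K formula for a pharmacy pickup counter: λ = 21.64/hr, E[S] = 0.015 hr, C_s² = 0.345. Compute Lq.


ρ = λ·E[S] = 21.64·0.015 = 0.3246
Lq = ρ²(1+C_s²)/(2(1−ρ)) = 0.1054·(1+0.345)/(2·0.6754)
= 0.1054·1.3450/1.3508 = 0.10491

Final: 0.10491


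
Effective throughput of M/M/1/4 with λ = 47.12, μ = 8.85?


ρ = 5.3243; P_K = (1−ρ)ρ^4/(1−ρ^5) = 0.812372
λ_eff = λ(1 − P_K) = 47.12·(1 − 0.812372) = 47.12·0.187628 = 8.8411 /hr

Final: 8.8411 /hr


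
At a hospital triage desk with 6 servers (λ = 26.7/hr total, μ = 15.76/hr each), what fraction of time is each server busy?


ρ = λ/(cμ) = 26.7/(6·15.76) = 26.7/94.56 = 0.2824

Final: 0.2824


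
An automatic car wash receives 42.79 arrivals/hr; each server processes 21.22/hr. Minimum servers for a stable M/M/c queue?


Stability requires cμ > λ ⇔ c > λ/μ.
λ/μ = 42.79/21.22 = 2.0165
Minimum integer c = ⌊2.0165⌋ + 1 = 3
Check: 3·21.22 = 63.66 > 42.79, while 2·21.22 = 42.44 ≤ 42.79

Final: 3 servers


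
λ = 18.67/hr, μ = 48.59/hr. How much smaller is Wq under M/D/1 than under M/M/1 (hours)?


ρ = 18.67/48.59 = 0.3842
Wq(M/M/1) = ρ/(μ−λ) = 0.3842/29.92 = 0.01284 hr
Wq(M/D/1) = ρ/(2(μ−λ)) = 0.006421 hr
Savings = 0.01284 − 0.006421 = 0.006421 hr

Final: 0.006421 hr


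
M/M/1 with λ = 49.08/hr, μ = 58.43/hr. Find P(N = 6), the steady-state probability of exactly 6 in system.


ρ = 49.08/58.43 = 0.8400
P_n = (1−ρ)·ρ^n = (1 − 0.8400)·0.8400^6 = 0.1600·0.351247 = 0.056207

Final: 0.056207


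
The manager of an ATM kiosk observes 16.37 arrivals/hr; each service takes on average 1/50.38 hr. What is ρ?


ρ = λ/μ = 16.37/50.38 = 0.3249

Final: 0.3249


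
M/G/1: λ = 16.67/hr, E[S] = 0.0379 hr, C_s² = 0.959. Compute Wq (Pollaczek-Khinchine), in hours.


ρ = λ·E[S] = 16.67·0.0379 = 0.6318
E[S²] = E[S]²(1+C_s²) = 0.0379²·(1+0.959) = 0.002814
Wq = λ·E[S²]/(2(1−ρ)) = 16.67·0.002814/(2·0.3682) = 0.06370 hr

Final: 0.06370 hr


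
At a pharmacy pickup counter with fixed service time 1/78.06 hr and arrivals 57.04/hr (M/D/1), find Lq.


ρ = 57.04/78.06 = 0.7307
M/D/1: Lq = ρ²/(2(1−ρ)) = 0.5340/(2·0.2693) = 0.99144

Final: 0.99144


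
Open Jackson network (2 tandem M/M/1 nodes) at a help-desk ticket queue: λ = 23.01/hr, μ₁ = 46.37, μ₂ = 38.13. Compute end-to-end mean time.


Each node sees arrival rate λ = 23.01/hr (tandem ⇒ throughput preserved).
W₁ = 1/(μ₁−λ) = 1/(46.37−23.01) = 0.04281 hr
W₂ = 1/(μ₂−λ) = 1/(38.13−23.01) = 0.06614 hr
W_total = W₁ + W₂ = 0.04281 + 0.06614 = 0.10895 hr

Final: 0.10895 hr


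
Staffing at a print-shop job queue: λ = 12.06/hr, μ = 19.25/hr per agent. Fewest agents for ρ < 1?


Stability requires cμ > λ ⇔ c > λ/μ.
λ/μ = 12.06/19.25 = 0.6265
Minimum integer c = ⌊0.6265⌋ + 1 = 1
Check: 1·19.25 = 19.25 > 12.06, while 0·19.25 = 0.00 ≤ 12.06

Final: 1 servers


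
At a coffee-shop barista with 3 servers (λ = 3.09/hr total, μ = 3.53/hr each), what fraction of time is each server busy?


ρ = λ/(cμ) = 3.09/(3·3.53) = 3.09/10.59 = 0.2918

Final: 0.2918


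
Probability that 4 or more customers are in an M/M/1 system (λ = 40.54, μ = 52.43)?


ρ = 40.54/52.43 = 0.7732
P(N ≥ n) = ρ^n = 0.7732^4 = 0.357450

Final: 0.357450


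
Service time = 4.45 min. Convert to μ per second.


μ = 1/(service time) in consistent units.
1 second = 0.0166667 min, so μ = 0.0166667/4.45 = 0.003745 per second

Final: 0.003745 /sec


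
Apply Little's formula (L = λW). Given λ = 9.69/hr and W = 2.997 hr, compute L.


L = λW = 9.69·2.997 = 29.0409

Final: 29.0409


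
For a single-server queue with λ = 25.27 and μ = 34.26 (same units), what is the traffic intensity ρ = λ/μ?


ρ = λ/μ = 25.27/34.26 = 0.7376

Final: 0.7376


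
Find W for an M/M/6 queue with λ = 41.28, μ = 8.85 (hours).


a = 4.6644; ρ = 0.7774; P₀ = 0.007362
Lq = P₀·a^c·ρ/(c!(1−ρ)²) = 1.65208
Wq = Lq/λ = 1.65208/41.28 = 0.04002 hr
W = Wq + 1/μ = 0.04002 + 0.11299 = 0.15302 hr

Final: 0.15302 hr


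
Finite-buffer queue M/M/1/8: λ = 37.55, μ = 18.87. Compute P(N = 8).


ρ = λ/μ = 37.55/18.87 = 1.9899
P_K = (1−ρ)ρ^K/(1−ρ^(K+1)) = (-0.9899·245.869314)/(1 − 489.262996)
= -243.393682/-488.262996 = 0.498489

Final: 0.498489


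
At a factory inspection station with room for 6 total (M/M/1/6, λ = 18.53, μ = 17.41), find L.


ρ = 18.53/17.41 = 1.0643
L = ρ[1 − (K+1)ρ^K + Kρ^(K+1)] / [(1−ρ)(1−ρ^(K+1))]
Numerator: 1.0643·(1 − 7·1.453650 + 6·1.547165) = 0.114349
Denominator: (-0.06433)·(-0.547165) = 0.035200
L = 0.114349/0.035200 = 3.2486

Final: 3.2486


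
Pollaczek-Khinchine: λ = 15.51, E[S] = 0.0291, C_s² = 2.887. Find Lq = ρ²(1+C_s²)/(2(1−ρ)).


ρ = λ·E[S] = 15.51·0.0291 = 0.4513
Lq = ρ²(1+C_s²)/(2(1−ρ)) = 0.2037·(1+2.887)/(2·0.5487)
= 0.2037·3.8870/1.0973 = 0.72159

Final: 0.72159


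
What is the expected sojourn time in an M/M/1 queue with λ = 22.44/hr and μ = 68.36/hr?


W = 1/(μ−λ) = 1/(68.36 − 22.44) = 1/45.92 = 0.02178 hr

Final: 0.02178 hr


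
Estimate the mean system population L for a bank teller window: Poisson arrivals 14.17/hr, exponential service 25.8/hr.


ρ = λ/μ = 14.17/25.8 = 0.5492
L = ρ/(1−ρ) = 0.5492/(1 − 0.5492) = 0.5492/0.4508 = 1.2184

Final: 1.2184


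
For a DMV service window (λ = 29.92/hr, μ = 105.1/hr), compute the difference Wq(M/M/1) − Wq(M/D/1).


ρ = 29.92/105.1 = 0.2847
Wq(M/M/1) = ρ/(μ−λ) = 0.2847/75.18 = 0.003787 hr
Wq(M/D/1) = ρ/(2(μ−λ)) = 0.001893 hr
Savings = 0.003787 − 0.001893 = 0.001893 hr

Final: 0.001893 hr


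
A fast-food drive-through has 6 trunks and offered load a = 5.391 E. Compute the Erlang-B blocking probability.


B(c,a) = (a^c/c!) / Σ_{k=0}^{c} a^k/k!
a^6/6! = 34.094435
Σ terms (k=0..6): 1.00000 + 5.39100 + 14.53144 + 26.11300 + 35.19379 + 37.94595 + 34.09443 = 154.269616
B = 34.094435/154.269616 = 0.221006

Final: 0.221006


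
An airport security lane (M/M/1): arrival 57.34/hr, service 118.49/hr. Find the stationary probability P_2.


ρ = 57.34/118.49 = 0.4839
P_n = (1−ρ)·ρ^n = (1 − 0.4839)·0.4839^2 = 0.5161·0.234181 = 0.120856

Final: 0.120856


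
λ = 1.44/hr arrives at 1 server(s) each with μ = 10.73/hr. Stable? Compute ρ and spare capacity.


Total capacity cμ = 1·10.73 = 10.73/hr
ρ = λ/(cμ) = 1.44/10.73 = 0.1342
Stable ⇔ ρ < 1: YES
Spare capacity = cμ − λ = 10.73 − 1.44 = 9.29/hr

Final: ρ = 0.1342; stable; margin = 9.29/hr


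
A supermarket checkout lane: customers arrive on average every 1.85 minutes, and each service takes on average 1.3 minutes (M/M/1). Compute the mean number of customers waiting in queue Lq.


λ = 60/1.85 = 32.4324 /hr
μ = 60/1.3 = 46.1538 /hr
ρ = λ/μ = 32.4324/46.1538 = 0.7027
Lq = ρ²/(1−ρ) = 0.4938/0.2973 = 1.6609

Final: 1.6609


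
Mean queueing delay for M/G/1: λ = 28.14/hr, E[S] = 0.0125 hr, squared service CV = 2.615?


ρ = λ·E[S] = 28.14·0.0125 = 0.3518
E[S²] = E[S]²(1+C_s²) = 0.0125²·(1+2.615) = 0.0005648
Wq = λ·E[S²]/(2(1−ρ)) = 28.14·0.0005648/(2·0.6482) = 0.01226 hr

Final: 0.01226 hr


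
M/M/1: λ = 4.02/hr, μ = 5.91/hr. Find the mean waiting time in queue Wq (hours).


ρ = 4.02/5.91 = 0.6802
Wq = ρ/(μ−λ) = 0.6802/(5.91 − 4.02) = 0.6802/1.89 = 0.3599 hr

Final: 0.3599 hr


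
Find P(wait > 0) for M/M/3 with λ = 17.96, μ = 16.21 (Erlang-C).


a = λ/μ = 1.1080; ρ = a/3 = 0.3693
P₀ = 0.324552 (from M/M/c formula)
C(c,a) = [a^c/(c!(1−ρ))]·P₀ = [1.36010/(6·0.6307)]·0.324552
= 0.35943·0.324552 = 0.116652

Final: 0.116652


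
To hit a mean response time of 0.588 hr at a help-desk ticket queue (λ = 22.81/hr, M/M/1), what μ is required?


W = 1/(μ−λ) ⇒ μ − λ = 1/W = 1/0.588 = 1.7007
μ = λ + 1/W = 22.81 + 1.7007 = 24.5107 per hr

Final: 24.5107 /hr


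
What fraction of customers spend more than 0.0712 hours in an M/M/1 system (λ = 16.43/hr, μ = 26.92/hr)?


W ~ Exponential(μ−λ) for M/M/1.
μ − λ = 26.92 − 16.43 = 10.4900
P(W > t) = e^{−(μ−λ)t} = e^{−0.7469} = 0.473839

Final: 0.473839


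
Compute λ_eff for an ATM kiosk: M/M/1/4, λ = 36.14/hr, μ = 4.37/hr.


ρ = 8.2700; P_K = (1−ρ)ρ^4/(1−ρ^5) = 0.879104
λ_eff = λ(1 − P_K) = 36.14·(1 − 0.879104) = 36.14·0.120896 = 4.3692 /hr

Final: 4.3692 /hr


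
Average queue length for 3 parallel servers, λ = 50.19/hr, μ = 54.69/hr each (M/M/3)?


a = λ/μ = 0.9177; ρ = a/3 = 0.3059
P₀ = 0.396132
Lq = P₀·a^c·ρ / (c!·(1−ρ)²) = 0.396132·0.77291·0.3059/(6·0.48177)
= 0.03240

Final: 0.03240


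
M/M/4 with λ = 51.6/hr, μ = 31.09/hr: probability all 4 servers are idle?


a = λ/μ = 51.6/31.09 = 1.6597; ρ = a/c = 0.4149
Σ_{k=0}^{3} a^k/k! (terms k=0..3) = 1.00000 + 1.65970 + 1.37730 + 0.76197 = 4.79896
Tail: a^4/(4!(1−ρ)) = 7.58780/(24·0.5851) = 0.54037
P₀ = 1/(4.79896 + 0.54037) = 1/5.33933 = 0.187289

Final: 0.187289


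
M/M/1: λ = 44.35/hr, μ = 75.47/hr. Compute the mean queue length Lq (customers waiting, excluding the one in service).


ρ = 44.35/75.47 = 0.5877
Lq = ρ²/(1−ρ) = 0.3453/0.4123 = 0.8375

Final: 0.8375


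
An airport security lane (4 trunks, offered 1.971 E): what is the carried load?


B(4,1.971) = 0.092226 (Erlang-B)
Carried load = a(1 − B) = 1.971·(1 − 0.092226) = 1.971·0.907774 = 1.7892 E

Final: 1.7892 Erlangs


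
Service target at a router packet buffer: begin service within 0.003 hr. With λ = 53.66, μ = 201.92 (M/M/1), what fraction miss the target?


ρ = 53.66/201.92 = 0.2657
P(Wq > t) = ρ·e^{−(μ−λ)t} = 0.2657·e^{−0.4448}
= 0.2657·0.640965 = 0.170336

Final: 0.170336


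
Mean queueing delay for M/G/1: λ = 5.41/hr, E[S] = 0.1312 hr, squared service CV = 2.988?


ρ = λ·E[S] = 5.41·0.1312 = 0.7098
E[S²] = E[S]²(1+C_s²) = 0.1312²·(1+2.988) = 0.068647
Wq = λ·E[S²]/(2(1−ρ)) = 5.41·0.068647/(2·0.2902) = 0.63985 hr

Final: 0.63985 hr


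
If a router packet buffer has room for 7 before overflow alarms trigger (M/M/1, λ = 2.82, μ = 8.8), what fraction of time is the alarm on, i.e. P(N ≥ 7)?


ρ = 2.82/8.8 = 0.3205
P(N ≥ n) = ρ^n = 0.3205^7 = 0.0003470

Final: 0.0003470


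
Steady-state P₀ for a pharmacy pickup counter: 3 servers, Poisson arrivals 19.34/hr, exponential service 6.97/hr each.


a = λ/μ = 19.34/6.97 = 2.7747; ρ = a/c = 0.9249
Σ_{k=0}^{2} a^k/k! (terms k=0..2) = 1.00000 + 2.77475 + 3.84962 = 7.62436
Tail: a^3/(3!(1−ρ)) = 21.36343/(6·0.07508) = 47.42138
P₀ = 1/(7.62436 + 47.42138) = 1/55.04575 = 0.018167

Final: 0.018167


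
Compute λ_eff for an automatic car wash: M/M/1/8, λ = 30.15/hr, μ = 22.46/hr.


ρ = 1.3424; P_K = (1−ρ)ρ^8/(1−ρ^9) = 0.274447
λ_eff = λ(1 − P_K) = 30.15·(1 − 0.274447) = 30.15·0.725553 = 21.8754 /hr

Final: 21.8754 /hr


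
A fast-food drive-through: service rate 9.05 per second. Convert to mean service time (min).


Mean service time = 1/μ = 1/9.05 second = 0.11050 second
In minutes: 0.11050 × 0.0166667 = 0.001842 min

Final: 0.001842 min


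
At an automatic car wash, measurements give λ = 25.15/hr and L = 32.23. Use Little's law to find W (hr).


W = L/λ = 32.23/25.15 = 1.2815 hr

Final: 1.2815 hr


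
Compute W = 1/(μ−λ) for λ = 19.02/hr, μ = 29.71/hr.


W = 1/(μ−λ) = 1/(29.71 − 19.02) = 1/10.69 = 0.09355 hr

Final: 0.09355 hr


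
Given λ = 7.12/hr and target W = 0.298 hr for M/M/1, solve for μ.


W = 1/(μ−λ) ⇒ μ − λ = 1/W = 1/0.298 = 3.3557
μ = λ + 1/W = 7.12 + 3.3557 = 10.4757 per hr

Final: 10.4757 /hr


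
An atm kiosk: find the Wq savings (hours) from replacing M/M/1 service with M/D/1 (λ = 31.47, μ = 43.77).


ρ = 31.47/43.77 = 0.7190
Wq(M/M/1) = ρ/(μ−λ) = 0.7190/12.30 = 0.05845 hr
Wq(M/D/1) = ρ/(2(μ−λ)) = 0.02923 hr
Savings = 0.05845 − 0.02923 = 0.02923 hr

Final: 0.02923 hr


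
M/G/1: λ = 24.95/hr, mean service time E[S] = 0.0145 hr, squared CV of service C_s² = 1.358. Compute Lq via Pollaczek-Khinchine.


ρ = λ·E[S] = 24.95·0.0145 = 0.3618
Lq = ρ²(1+C_s²)/(2(1−ρ)) = 0.1309·(1+1.358)/(2·0.6382)
= 0.1309·2.3580/1.2765 = 0.24178

Final: 0.24178


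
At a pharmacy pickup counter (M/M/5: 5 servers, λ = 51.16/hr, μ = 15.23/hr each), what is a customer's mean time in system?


a = 3.3592; ρ = 0.6718; P₀ = 0.030783
Lq = P₀·a^c·ρ/(c!(1−ρ)²) = 0.68447
Wq = Lq/λ = 0.68447/51.16 = 0.01338 hr
W = Wq + 1/μ = 0.01338 + 0.06566 = 0.07904 hr

Final: 0.07904 hr


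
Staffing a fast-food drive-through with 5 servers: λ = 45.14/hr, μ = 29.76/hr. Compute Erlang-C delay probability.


a = λ/μ = 1.5168; ρ = a/5 = 0.3034
P₀ = 0.219041 (from M/M/c formula)
C(c,a) = [a^c/(c!(1−ρ))]·P₀ = [8.02866/(120·0.6966)]·0.219041
= 0.09604·0.219041 = 0.021037

Final: 0.021037


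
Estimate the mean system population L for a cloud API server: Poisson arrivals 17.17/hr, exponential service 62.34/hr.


ρ = λ/μ = 17.17/62.34 = 0.2754
L = ρ/(1−ρ) = 0.2754/(1 − 0.2754) = 0.2754/0.7246 = 0.3801

Final: 0.3801


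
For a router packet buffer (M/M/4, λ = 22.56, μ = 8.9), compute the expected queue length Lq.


a = λ/μ = 2.5348; ρ = a/4 = 0.6337
P₀ = 0.070630
Lq = P₀·a^c·ρ / (c!·(1−ρ)²) = 0.070630·41.28539·0.6337/(24·0.13417)
= 0.57386

Final: 0.57386


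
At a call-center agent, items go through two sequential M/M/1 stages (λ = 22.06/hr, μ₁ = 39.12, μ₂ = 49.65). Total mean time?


Each node sees arrival rate λ = 22.06/hr (tandem ⇒ throughput preserved).
W₁ = 1/(μ₁−λ) = 1/(39.12−22.06) = 0.05862 hr
W₂ = 1/(μ₂−λ) = 1/(49.65−22.06) = 0.03625 hr
W_total = W₁ + W₂ = 0.05862 + 0.03625 = 0.09486 hr

Final: 0.09486 hr


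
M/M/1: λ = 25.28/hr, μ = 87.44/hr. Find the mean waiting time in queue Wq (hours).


ρ = 25.28/87.44 = 0.2891
Wq = ρ/(μ−λ) = 0.2891/(87.44 − 25.28) = 0.2891/62.16 = 0.004651 hr

Final: 0.004651 hr


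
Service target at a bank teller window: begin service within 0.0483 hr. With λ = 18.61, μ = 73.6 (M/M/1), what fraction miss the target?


ρ = 18.61/73.6 = 0.2529
P(Wq > t) = ρ·e^{−(μ−λ)t} = 0.2529·e^{−2.6560}
= 0.2529·0.070227 = 0.017757

Final: 0.017757


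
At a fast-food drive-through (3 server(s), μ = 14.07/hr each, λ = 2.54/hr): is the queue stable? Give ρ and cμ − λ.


Total capacity cμ = 3·14.07 = 42.21/hr
ρ = λ/(cμ) = 2.54/42.21 = 0.06018
Stable ⇔ ρ < 1: YES
Spare capacity = cμ − λ = 42.21 − 2.54 = 39.67/hr

Final: ρ = 0.06018; stable; margin = 39.67/hr


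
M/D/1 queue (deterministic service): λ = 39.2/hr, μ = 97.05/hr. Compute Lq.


ρ = 39.2/97.05 = 0.4039
M/D/1: Lq = ρ²/(2(1−ρ)) = 0.1631/(2·0.5961) = 0.13685

Final: 0.13685


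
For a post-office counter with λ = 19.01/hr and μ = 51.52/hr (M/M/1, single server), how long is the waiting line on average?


ρ = 19.01/51.52 = 0.3690
Lq = ρ²/(1−ρ) = 0.1361/0.6310 = 0.2158

Final: 0.2158


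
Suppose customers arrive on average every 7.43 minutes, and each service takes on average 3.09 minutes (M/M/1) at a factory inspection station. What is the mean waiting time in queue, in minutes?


λ = 60/7.43 = 8.0754 /hr
μ = 60/3.09 = 19.4175 /hr
ρ = λ/μ = 8.0754/19.4175 = 0.4159
Wq = ρ/(μ−λ) = 0.4159/(19.4175−8.0754) = 0.03667 hr
In minutes: 0.03667·60 = 2.200 min

Final: 2.200 min


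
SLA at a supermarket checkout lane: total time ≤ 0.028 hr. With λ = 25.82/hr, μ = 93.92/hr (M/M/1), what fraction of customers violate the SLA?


W ~ Exponential(μ−λ) for M/M/1.
μ − λ = 93.92 − 25.82 = 68.1000
P(W > t) = e^{−(μ−λ)t} = e^{−1.9068} = 0.148555

Final: 0.148555


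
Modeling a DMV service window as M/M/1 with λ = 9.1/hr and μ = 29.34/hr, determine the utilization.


ρ = λ/μ = 9.1/29.34 = 0.3102

Final: 0.3102


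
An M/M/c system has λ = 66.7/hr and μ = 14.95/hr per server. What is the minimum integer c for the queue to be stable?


Stability requires cμ > λ ⇔ c > λ/μ.
λ/μ = 66.7/14.95 = 4.4615
Minimum integer c = ⌊4.4615⌋ + 1 = 5
Check: 5·14.95 = 74.75 > 66.7, while 4·14.95 = 59.80 ≤ 66.7

Final: 5 servers


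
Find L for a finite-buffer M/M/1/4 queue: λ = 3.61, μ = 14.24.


ρ = 3.61/14.24 = 0.2535
L = ρ[1 − (K+1)ρ^K + Kρ^(K+1)] / [(1−ρ)(1−ρ^(K+1))]
Numerator: 0.2535·(1 − 5·0.004130 + 4·0.001047) = 0.249338
Denominator: (0.7465)·(0.998953) = 0.745707
L = 0.249338/0.745707 = 0.3344

Final: 0.3344


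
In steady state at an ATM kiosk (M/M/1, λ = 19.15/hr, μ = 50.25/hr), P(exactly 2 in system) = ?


ρ = 19.15/50.25 = 0.3811
P_n = (1−ρ)·ρ^n = (1 − 0.3811)·0.3811^2 = 0.6189·0.145233 = 0.089886

Final: 0.089886


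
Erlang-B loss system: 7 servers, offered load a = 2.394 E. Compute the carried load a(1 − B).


B(7,2.394) = 0.008188 (Erlang-B)
Carried load = a(1 − B) = 2.394·(1 − 0.008188) = 2.394·0.991812 = 2.3744 E

Final: 2.3744 Erlangs


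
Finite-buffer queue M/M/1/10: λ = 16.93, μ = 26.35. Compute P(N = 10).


ρ = λ/μ = 16.93/26.35 = 0.6425
P_K = (1−ρ)ρ^K/(1−ρ^(K+1)) = (0.3575·0.011988)/(1 − 0.007703)
= 0.004286/0.992297 = 0.004319

Final: 0.004319


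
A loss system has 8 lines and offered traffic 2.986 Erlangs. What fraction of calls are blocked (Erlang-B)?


B(c,a) = (a^c/c!) / Σ_{k=0}^{c} a^k/k!
a^8/8! = 0.156747
Σ terms (k=0..8): 1.00000 + 2.98600 + 4.45810 + 4.43729 + 3.31244 + 1.97819 + 0.98448 + 0.41995 + 0.15675 = 19.733196
B = 0.156747/19.733196 = 0.007943

Final: 0.007943


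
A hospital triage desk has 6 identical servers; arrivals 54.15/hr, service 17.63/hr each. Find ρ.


ρ = λ/(cμ) = 54.15/(6·17.63) = 54.15/105.78 = 0.5119

Final: 0.5119


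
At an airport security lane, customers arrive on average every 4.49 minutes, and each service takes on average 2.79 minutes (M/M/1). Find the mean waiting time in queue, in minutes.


λ = 60/4.49 = 13.3630 /hr
μ = 60/2.79 = 21.5054 /hr
ρ = λ/μ = 13.3630/21.5054 = 0.6214
Wq = ρ/(μ−λ) = 0.6214/(21.5054−13.3630) = 0.07631 hr
In minutes: 0.07631·60 = 4.579 min

Final: 4.579 min


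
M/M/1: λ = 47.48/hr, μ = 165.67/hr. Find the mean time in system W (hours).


W = 1/(μ−λ) = 1/(165.67 − 47.48) = 1/118.19 = 0.008461 hr

Final: 0.008461 hr
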